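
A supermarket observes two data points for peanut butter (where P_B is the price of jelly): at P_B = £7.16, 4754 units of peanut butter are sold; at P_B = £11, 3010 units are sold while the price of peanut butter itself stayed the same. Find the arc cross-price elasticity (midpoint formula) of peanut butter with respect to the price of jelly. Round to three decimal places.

-1.062

ΔQ_A = 3010 − 4754 = -1744; ΔP_B = 11 − 7.16 = 3.84.
Midpoints: Q̄_A = 3882.0, P̄_B = 9.08.
ε = (ΔQ_A/Q̄_A)/(ΔP_B/P̄_B) = (-1744/3882.0)/(3.84/9.08) ≈ -1.062.
ε < 0: peanut butter and jelly are complements.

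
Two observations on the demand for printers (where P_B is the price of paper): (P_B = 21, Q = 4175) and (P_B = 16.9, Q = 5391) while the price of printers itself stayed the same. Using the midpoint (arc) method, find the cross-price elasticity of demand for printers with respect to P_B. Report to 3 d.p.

ΔQ_A = 5391 − 4175 = 1216; ΔP_B = 16.9 − 21 = -4.1.
Midpoints: Q̄_A = 4783.0, P̄_B = 18.95.
ε = (ΔQ_A/Q̄_A)/(ΔP_B/P̄_B) = (1216/4783.0)/(-4.1/18.95) ≈ -1.175.

-1.175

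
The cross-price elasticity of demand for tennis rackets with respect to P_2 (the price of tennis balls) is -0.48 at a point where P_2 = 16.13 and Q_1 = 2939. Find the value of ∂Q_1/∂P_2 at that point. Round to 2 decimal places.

-87.46

ε = (∂Q_1/∂P_2)·(P_2/Q_1) ⇒ ∂Q_1/∂P_2 = ε·Q_1/P_2 = -0.48 × 2939/16.13 ≈ -87.46.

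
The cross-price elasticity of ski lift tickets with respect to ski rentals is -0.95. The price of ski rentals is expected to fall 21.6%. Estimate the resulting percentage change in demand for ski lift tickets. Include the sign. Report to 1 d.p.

%ΔQ ≈ ε × %ΔP of ski rentals = -0.95 × (-21.6%) = 20.5%.
Demand for ski lift tickets rises by about 20.5%.

20.5%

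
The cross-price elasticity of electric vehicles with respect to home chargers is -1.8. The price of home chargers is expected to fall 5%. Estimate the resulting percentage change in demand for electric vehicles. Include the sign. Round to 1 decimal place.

9.0%

%ΔQ ≈ ε × %ΔP of home chargers = -1.8 × (-5%) = 9.0%.
Demand for electric vehicles rises by about 9.0%.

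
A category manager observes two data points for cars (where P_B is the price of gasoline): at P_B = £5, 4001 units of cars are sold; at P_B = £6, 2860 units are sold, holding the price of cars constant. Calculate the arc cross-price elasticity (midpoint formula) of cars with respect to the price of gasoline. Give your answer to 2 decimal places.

-1.83

ΔQ_A = 2860 − 4001 = -1141; ΔP_B = 6 − 5 = 1.
Midpoints: Q̄_A = 3430.5, P̄_B = 5.50.
ε = (ΔQ_A/Q̄_A)/(ΔP_B/P̄_B) = (-1141/3430.5)/(1/5.50) ≈ -1.83.
ε < 0: cars and gasoline are complements.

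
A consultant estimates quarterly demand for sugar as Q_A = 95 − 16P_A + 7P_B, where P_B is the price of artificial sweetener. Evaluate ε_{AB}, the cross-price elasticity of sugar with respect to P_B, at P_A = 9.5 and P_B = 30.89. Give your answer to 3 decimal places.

At P_A = 9.5 and P_B = 30.89: Q_A = 159.23.
∂Q_A/∂P_B = 7.
ε = (∂Q_A/∂P_B)(P_B/Q_A) = 7 × (30.89/159.23) ≈ 1.358.
Since ε > 0, sugar and artificial sweetener are substitutes.

1.358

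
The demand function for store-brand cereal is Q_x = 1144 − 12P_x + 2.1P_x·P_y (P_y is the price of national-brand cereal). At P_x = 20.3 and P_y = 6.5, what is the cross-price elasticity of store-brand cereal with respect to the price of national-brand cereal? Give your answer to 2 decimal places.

At P_x = 20.3 and P_y = 6.5: Q_x = 1177.495.
∂Q_x/∂P_y = 2.1P_x = 2.1(20.3) = 42.6300.
ε = (∂Q_x/∂P_y)(P_y/Q_x) = 42.6300 × (6.5/1177.495) ≈ 0.24.
ε > 0: substitutes.

0.24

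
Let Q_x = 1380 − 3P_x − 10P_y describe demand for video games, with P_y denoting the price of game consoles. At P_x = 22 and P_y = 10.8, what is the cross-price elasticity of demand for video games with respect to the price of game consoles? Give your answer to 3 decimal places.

-0.090

At P_x = 22 and P_y = 10.8: Q_x = 1206.
∂Q_x/∂P_y = -10.
ε = (∂Q_x/∂P_y)(P_y/Q_x) = -10 × (10.8/1206) ≈ -0.090.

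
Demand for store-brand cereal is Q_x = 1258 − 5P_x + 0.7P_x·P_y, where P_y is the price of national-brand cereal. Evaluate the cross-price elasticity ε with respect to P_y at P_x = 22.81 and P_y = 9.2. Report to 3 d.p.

0.114

At P_x = 22.81 and P_y = 9.2: Q_x = 1290.846.
∂Q_x/∂P_y = 0.7P_x = 0.7(22.81) = 15.9670.
ε = (∂Q_x/∂P_y)(P_y/Q_x) = 15.9670 × (9.2/1290.846) ≈ 0.114.
ε > 0: substitutes.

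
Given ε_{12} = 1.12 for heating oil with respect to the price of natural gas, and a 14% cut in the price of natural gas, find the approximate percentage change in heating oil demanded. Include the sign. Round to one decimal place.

%ΔQ ≈ ε × %ΔP of natural gas = 1.12 × (-14%) = -15.7%.

-15.7%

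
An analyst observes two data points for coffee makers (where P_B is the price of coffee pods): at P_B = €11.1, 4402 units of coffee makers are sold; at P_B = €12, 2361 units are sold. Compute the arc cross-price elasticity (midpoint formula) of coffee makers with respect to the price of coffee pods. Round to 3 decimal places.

ΔQ_A = 2361 − 4402 = -2041; ΔP_B = 12 − 11.1 = 0.9.
Midpoints: Q̄_A = 3381.5, P̄_B = 11.55.
ε = (ΔQ_A/Q̄_A)/(ΔP_B/P̄_B) = (-2041/3381.5)/(0.9/11.55) ≈ -7.746.
ε < 0: coffee makers and coffee pods are complements.

-7.746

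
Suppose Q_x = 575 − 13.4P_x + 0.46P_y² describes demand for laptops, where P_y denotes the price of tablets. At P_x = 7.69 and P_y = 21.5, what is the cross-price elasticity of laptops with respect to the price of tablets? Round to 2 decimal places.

At P_x = 7.69 and P_y = 21.5: Q_x = 684.589.
∂Q_x/∂P_y = 0.92P_y = 0.92(21.5) = 19.7800.
ε = (∂Q_x/∂P_y)(P_y/Q_x) = 19.7800 × (21.5/684.589) ≈ 0.62.

0.62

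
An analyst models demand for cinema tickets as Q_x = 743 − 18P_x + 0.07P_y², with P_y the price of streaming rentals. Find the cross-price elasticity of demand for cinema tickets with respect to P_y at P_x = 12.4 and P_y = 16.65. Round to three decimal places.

At P_x = 12.4 and P_y = 16.65: Q_x = 539.206.
∂Q_x/∂P_y = 0.14P_y = 0.14(16.65) = 2.3310.
ε = (∂Q_x/∂P_y)(P_y/Q_x) = 2.3310 × (16.65/539.206) ≈ 0.072.

0.072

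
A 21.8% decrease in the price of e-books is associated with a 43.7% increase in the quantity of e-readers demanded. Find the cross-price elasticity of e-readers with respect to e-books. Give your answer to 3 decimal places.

-2.005

ε = (%ΔQ of e-readers) / (%ΔP of e-books) = (43.7%) / (-21.8%) ≈ -2.005.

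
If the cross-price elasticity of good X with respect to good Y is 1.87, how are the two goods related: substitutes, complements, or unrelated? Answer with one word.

substitutes

ε = 1.87 > 0, so a higher price of good Y raises demand for good X: substitutes.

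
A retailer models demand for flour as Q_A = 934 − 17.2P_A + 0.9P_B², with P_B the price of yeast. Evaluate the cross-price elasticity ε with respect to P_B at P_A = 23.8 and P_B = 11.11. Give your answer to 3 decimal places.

At P_A = 23.8 and P_B = 11.11: Q_A = 635.729.
∂Q_A/∂P_B = 1.8P_B = 1.8(11.11) = 19.9980.
ε = (∂Q_A/∂P_B)(P_B/Q_A) = 19.9980 × (11.11/635.729) ≈ 0.349.
ε > 0: substitutes.

0.349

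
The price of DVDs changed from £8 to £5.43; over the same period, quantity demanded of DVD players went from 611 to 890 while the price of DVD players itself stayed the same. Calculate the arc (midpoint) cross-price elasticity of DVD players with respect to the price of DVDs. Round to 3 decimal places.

ΔQ_A = 890 − 611 = 279; ΔP_B = 5.43 − 8 = -2.57.
Midpoints: Q̄_A = 750.5, P̄_B = 6.71.
ε = (ΔQ_A/Q̄_A)/(ΔP_B/P̄_B) = (279/750.5)/(-2.57/6.71) ≈ -0.971.

-0.971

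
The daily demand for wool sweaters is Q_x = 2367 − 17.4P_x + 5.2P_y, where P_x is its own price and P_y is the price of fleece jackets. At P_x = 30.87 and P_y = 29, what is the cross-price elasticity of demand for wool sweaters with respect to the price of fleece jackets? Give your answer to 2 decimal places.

At P_x = 30.87 and P_y = 29: Q_x = 1980.662.
∂Q_x/∂P_y = 5.2.
ε = (∂Q_x/∂P_y)(P_y/Q_x) = 5.2 × (29/1980.662) ≈ 0.08.

0.08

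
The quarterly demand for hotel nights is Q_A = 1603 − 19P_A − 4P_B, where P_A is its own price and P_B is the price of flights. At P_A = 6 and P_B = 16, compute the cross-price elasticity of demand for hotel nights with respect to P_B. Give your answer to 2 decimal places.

-0.04

At P_A = 6 and P_B = 16: Q_A = 1425.
∂Q_A/∂P_B = -4.
ε = (∂Q_A/∂P_B)(P_B/Q_A) = -4 × (16/1425) ≈ -0.04.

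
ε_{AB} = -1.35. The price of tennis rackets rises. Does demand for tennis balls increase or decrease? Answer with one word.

ε < 0 and the price of tennis rackets rises, so the quantity of tennis balls moves in the opposite direction: it decreases.

decrease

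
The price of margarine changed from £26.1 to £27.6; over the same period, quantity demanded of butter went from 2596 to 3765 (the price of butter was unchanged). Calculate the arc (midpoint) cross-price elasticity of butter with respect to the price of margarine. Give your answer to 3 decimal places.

ΔQ_A = 3765 − 2596 = 1169; ΔP_B = 27.6 − 26.1 = 1.5.
Midpoints: Q̄_A = 3180.5, P̄_B = 26.85.
ε = (ΔQ_A/Q̄_A)/(ΔP_B/P̄_B) = (1169/3180.5)/(1.5/26.85) ≈ 6.579.
ε > 0: butter and margarine are substitutes.

6.579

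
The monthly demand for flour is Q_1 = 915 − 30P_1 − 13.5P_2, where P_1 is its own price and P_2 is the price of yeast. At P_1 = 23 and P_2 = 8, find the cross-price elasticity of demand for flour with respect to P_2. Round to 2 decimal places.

At P_1 = 23 and P_2 = 8: Q_1 = 117.
∂Q_1/∂P_2 = -13.5.
ε = (∂Q_1/∂P_2)(P_2/Q_1) = -13.5 × (8/117) ≈ -0.92.

-0.92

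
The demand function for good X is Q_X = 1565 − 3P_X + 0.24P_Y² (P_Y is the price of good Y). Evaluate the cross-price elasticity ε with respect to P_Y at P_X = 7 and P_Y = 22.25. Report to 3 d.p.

0.143

At P_X = 7 and P_Y = 22.25: Q_X = 1662.815.
∂Q_X/∂P_Y = 0.48P_Y = 0.48(22.25) = 10.6800.
ε = (∂Q_X/∂P_Y)(P_Y/Q_X) = 10.6800 × (22.25/1662.815) ≈ 0.143.
ε > 0: substitutes.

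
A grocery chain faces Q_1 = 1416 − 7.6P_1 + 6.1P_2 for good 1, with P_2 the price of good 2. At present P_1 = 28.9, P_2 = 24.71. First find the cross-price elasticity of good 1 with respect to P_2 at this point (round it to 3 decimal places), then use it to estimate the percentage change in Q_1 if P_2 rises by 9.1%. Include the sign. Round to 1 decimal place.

1.0%

At P_1 = 28.9, P_2 = 24.71: Q_1 = 1347.091.
∂Q_1/∂P_2 = 6.1.
ε = (∂Q_1/∂P_2)(P_2/Q_1) = 6.1000 × 24.71/1347.091 ≈ 0.112.
%ΔQ_1 ≈ ε × %ΔP_2 = 0.112 × (9.1%) = 1.0%.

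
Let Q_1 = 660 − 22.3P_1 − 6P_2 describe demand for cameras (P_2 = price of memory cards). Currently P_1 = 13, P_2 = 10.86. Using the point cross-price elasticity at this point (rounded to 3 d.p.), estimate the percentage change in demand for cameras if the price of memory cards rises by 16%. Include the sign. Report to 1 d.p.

-3.4%

At P_1 = 13, P_2 = 10.86: Q_1 = 304.94.
∂Q_1/∂P_2 = -6.
ε = (∂Q_1/∂P_2)(P_2/Q_1) = -6.0000 × 10.86/304.94 ≈ -0.214.
%ΔQ_1 ≈ ε × %ΔP_2 = -0.214 × (16%) = -3.4%.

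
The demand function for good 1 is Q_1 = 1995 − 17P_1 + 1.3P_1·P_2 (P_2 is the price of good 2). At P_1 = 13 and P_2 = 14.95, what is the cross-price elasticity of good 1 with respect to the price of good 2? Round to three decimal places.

0.125

At P_1 = 13 and P_2 = 14.95: Q_1 = 2026.655.
∂Q_1/∂P_2 = 1.3P_1 = 1.3(13) = 16.9000.
ε = (∂Q_1/∂P_2)(P_2/Q_1) = 16.9000 × (14.95/2026.655) ≈ 0.125.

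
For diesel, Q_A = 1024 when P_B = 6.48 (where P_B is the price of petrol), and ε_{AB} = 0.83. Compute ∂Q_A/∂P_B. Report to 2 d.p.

ε = (∂Q_A/∂P_B)·(P_B/Q_A) ⇒ ∂Q_A/∂P_B = ε·Q_A/P_B = 0.83 × 1024/6.48 ≈ 131.16.

131.16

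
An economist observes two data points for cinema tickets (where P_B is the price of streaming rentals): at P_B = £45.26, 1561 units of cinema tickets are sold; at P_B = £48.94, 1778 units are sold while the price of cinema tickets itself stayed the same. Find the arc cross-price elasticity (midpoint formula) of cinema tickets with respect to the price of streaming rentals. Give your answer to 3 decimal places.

1.664

ΔQ_A = 1778 − 1561 = 217; ΔP_B = 48.94 − 45.26 = 3.68.
Midpoints: Q̄_A = 1669.5, P̄_B = 47.10.
ε = (ΔQ_A/Q̄_A)/(ΔP_B/P̄_B) = (217/1669.5)/(3.68/47.10) ≈ 1.664.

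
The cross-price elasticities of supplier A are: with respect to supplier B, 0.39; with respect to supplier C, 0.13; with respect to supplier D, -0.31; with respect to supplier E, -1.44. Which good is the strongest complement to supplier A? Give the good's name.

supplier E

Complements have ε < 0. The most negative value is -1.44 (supplier E).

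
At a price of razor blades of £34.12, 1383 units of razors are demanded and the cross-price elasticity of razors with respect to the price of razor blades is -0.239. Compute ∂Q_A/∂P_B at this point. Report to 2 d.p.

ε = (∂Q_A/∂P_B)·(P_B/Q_A) ⇒ ∂Q_A/∂P_B = ε·Q_A/P_B = -0.239 × 1383/34.12 ≈ -9.69.

-9.69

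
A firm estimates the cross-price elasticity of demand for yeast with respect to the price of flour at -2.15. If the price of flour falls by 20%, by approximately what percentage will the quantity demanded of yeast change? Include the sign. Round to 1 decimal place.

43.0%

%ΔQ ≈ ε × %ΔP of flour = -2.15 × (-20%) = 43.0%.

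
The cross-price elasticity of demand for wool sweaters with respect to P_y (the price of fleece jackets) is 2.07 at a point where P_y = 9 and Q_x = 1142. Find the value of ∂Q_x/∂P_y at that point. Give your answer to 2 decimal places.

262.66

ε = (∂Q_x/∂P_y)·(P_y/Q_x) ⇒ ∂Q_x/∂P_y = ε·Q_x/P_y = 2.07 × 1142/9 ≈ 262.66.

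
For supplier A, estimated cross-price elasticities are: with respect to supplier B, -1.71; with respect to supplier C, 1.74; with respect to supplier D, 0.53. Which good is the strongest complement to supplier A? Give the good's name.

Complements have ε < 0. The most negative value is -1.71 (supplier B).

supplier B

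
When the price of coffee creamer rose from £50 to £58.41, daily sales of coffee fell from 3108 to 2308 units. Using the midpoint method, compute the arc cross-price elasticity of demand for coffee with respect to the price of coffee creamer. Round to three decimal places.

-1.904

ΔQ_A = 2308 − 3108 = -800; ΔP_B = 58.41 − 50 = 8.41.
Midpoints: Q̄_A = 2708.0, P̄_B = 54.20.
ε = (ΔQ_A/Q̄_A)/(ΔP_B/P̄_B) = (-800/2708.0)/(8.41/54.20) ≈ -1.904.
ε < 0: coffee and coffee creamer are complements.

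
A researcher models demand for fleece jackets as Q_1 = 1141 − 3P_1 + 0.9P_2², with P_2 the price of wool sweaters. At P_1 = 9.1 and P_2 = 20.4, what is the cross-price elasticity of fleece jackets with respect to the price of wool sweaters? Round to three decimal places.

At P_1 = 9.1 and P_2 = 20.4: Q_1 = 1488.244.
∂Q_1/∂P_2 = 1.8P_2 = 1.8(20.4) = 36.7200.
ε = (∂Q_1/∂P_2)(P_2/Q_1) = 36.7200 × (20.4/1488.244) ≈ 0.503.

0.503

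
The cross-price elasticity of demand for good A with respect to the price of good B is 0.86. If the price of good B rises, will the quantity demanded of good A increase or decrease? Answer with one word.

increase

ε > 0 and the price of good B rises, so the quantity of good A moves in the same direction: it increases.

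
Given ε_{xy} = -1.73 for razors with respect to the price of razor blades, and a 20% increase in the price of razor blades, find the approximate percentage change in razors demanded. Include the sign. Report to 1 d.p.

%ΔQ ≈ ε × %ΔP of razor blades = -1.73 × (20%) = -34.6%.
Demand for razors falls by about 34.6%.

-34.6%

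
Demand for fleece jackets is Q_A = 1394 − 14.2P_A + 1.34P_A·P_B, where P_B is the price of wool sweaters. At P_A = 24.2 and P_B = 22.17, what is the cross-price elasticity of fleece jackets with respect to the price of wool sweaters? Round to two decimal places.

0.41

At P_A = 24.2 and P_B = 22.17: Q_A = 1769.289.
∂Q_A/∂P_B = 1.34P_A = 1.34(24.2) = 32.4280.
ε = (∂Q_A/∂P_B)(P_B/Q_A) = 32.4280 × (22.17/1769.289) ≈ 0.41.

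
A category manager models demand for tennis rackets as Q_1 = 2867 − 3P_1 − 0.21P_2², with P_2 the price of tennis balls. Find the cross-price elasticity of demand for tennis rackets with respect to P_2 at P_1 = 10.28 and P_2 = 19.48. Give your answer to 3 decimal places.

At P_1 = 10.28 and P_2 = 19.48: Q_1 = 2756.471.
∂Q_1/∂P_2 = -0.42P_2 = -0.42(19.48) = -8.1816.
ε = (∂Q_1/∂P_2)(P_2/Q_1) = -8.1816 × (19.48/2756.471) ≈ -0.058.
ε < 0: complements.

-0.058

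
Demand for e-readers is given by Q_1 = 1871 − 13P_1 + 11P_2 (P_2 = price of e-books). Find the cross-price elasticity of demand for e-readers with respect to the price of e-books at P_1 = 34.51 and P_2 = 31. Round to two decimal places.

0.19

At P_1 = 34.51 and P_2 = 31: Q_1 = 1763.37.
∂Q_1/∂P_2 = 11.
ε = (∂Q_1/∂P_2)(P_2/Q_1) = 11 × (31/1763.37) ≈ 0.19.
Since ε > 0, e-readers and e-books are substitutes.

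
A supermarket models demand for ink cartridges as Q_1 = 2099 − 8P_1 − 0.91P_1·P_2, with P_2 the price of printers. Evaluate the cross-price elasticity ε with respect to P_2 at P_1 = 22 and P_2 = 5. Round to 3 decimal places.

-0.055

At P_1 = 22 and P_2 = 5: Q_1 = 1822.9.
∂Q_1/∂P_2 = -0.91P_1 = -0.91(22) = -20.0200.
ε = (∂Q_1/∂P_2)(P_2/Q_1) = -20.0200 × (5/1822.9) ≈ -0.055.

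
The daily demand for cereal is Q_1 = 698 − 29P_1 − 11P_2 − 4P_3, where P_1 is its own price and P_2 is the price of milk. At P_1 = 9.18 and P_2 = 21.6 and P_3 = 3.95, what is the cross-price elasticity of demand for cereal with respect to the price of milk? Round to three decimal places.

-1.332

At P_1 = 9.18 and P_2 = 21.6 and P_3 = 3.95: Q_1 = 178.38.
∂Q_1/∂P_2 = -11.
ε = (∂Q_1/∂P_2)(P_2/Q_1) = -11 × (21.6/178.38) ≈ -1.332.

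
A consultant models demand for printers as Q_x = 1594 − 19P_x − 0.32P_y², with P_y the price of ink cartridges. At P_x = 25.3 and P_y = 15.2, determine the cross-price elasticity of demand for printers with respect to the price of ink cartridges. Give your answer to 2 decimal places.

At P_x = 25.3 and P_y = 15.2: Q_x = 1039.367.
∂Q_x/∂P_y = -0.64P_y = -0.64(15.2) = -9.7280.
ε = (∂Q_x/∂P_y)(P_y/Q_x) = -9.7280 × (15.2/1039.367) ≈ -0.14.

-0.14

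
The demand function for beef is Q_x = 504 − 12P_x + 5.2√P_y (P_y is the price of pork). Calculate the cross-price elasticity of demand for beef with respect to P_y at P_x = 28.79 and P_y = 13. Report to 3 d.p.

0.053

At P_x = 28.79 and P_y = 13: Q_x = 177.269.
∂Q_x/∂P_y = 5.2/(2√P_y) = 5.2/(2√13) = 0.7211.
ε = (∂Q_x/∂P_y)(P_y/Q_x) = 0.7211 × (13/177.269) ≈ 0.053.
ε > 0: substitutes.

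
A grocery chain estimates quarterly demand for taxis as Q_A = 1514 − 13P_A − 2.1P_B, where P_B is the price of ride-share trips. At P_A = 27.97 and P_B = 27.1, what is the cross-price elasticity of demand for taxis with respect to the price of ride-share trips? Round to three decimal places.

At P_A = 27.97 and P_B = 27.1: Q_A = 1093.48.
∂Q_A/∂P_B = -2.1.
ε = (∂Q_A/∂P_B)(P_B/Q_A) = -2.1 × (27.1/1093.48) ≈ -0.052.

-0.052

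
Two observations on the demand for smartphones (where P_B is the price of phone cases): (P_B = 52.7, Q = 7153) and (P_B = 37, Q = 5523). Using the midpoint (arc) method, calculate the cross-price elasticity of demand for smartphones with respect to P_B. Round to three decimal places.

ΔQ_A = 5523 − 7153 = -1630; ΔP_B = 37 − 52.7 = -15.7.
Midpoints: Q̄_A = 6338.0, P̄_B = 44.85.
ε = (ΔQ_A/Q̄_A)/(ΔP_B/P̄_B) = (-1630/6338.0)/(-15.7/44.85) ≈ 0.735.
ε > 0: smartphones and phone cases are substitutes.

0.735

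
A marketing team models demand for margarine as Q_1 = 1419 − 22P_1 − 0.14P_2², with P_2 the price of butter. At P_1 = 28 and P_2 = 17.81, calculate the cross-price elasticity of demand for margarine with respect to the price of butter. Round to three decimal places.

At P_1 = 28 and P_2 = 17.81: Q_1 = 758.593.
∂Q_1/∂P_2 = -0.28P_2 = -0.28(17.81) = -4.9868.
ε = (∂Q_1/∂P_2)(P_2/Q_1) = -4.9868 × (17.81/758.593) ≈ -0.117.
ε < 0: complements.

-0.117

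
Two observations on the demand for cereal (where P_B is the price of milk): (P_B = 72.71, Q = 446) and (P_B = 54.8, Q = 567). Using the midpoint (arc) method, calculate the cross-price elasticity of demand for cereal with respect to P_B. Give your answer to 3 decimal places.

-0.850

ΔQ_A = 567 − 446 = 121; ΔP_B = 54.8 − 72.71 = -17.91.
Midpoints: Q̄_A = 506.5, P̄_B = 63.75.
ε = (ΔQ_A/Q̄_A)/(ΔP_B/P̄_B) = (121/506.5)/(-17.91/63.75) ≈ -0.850.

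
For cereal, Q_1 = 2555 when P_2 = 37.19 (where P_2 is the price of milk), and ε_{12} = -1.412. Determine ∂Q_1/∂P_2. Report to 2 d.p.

-97.01

ε = (∂Q_1/∂P_2)·(P_2/Q_1) ⇒ ∂Q_1/∂P_2 = ε·Q_1/P_2 = -1.412 × 2555/37.19 ≈ -97.01.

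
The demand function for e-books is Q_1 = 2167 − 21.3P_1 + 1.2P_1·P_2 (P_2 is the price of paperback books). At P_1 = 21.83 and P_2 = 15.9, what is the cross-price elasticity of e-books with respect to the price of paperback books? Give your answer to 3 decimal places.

At P_1 = 21.83 and P_2 = 15.9: Q_1 = 2118.537.
∂Q_1/∂P_2 = 1.2P_1 = 1.2(21.83) = 26.1960.
ε = (∂Q_1/∂P_2)(P_2/Q_1) = 26.1960 × (15.9/2118.537) ≈ 0.197.
ε > 0: substitutes.

0.197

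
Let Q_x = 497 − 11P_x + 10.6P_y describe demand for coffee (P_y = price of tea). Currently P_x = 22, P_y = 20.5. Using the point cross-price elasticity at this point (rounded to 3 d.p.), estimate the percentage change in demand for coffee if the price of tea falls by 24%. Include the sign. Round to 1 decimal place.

-11.0%

At P_x = 22, P_y = 20.5: Q_x = 472.3.
∂Q_x/∂P_y = 10.6.
ε = (∂Q_x/∂P_y)(P_y/Q_x) = 10.6000 × 20.5/472.3 ≈ 0.460.
%ΔQ_x ≈ ε × %ΔP_y = 0.460 × (-24%) = -11.0%.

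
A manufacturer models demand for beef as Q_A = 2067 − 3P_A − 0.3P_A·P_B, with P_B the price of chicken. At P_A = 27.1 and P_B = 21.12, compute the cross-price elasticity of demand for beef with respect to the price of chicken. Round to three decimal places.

At P_A = 27.1 and P_B = 21.12: Q_A = 1813.994.
∂Q_A/∂P_B = -0.3P_A = -0.3(27.1) = -8.1300.
ε = (∂Q_A/∂P_B)(P_B/Q_A) = -8.1300 × (21.12/1813.994) ≈ -0.095.

-0.095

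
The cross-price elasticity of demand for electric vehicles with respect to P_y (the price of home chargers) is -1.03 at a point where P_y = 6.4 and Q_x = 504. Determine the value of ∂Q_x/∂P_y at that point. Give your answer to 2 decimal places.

-81.11

ε = (∂Q_x/∂P_y)·(P_y/Q_x) ⇒ ∂Q_x/∂P_y = ε·Q_x/P_y = -1.03 × 504/6.4 ≈ -81.11.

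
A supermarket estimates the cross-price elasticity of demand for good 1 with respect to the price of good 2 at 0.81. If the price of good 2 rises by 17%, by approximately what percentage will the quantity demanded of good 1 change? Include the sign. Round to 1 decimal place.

13.8%

%ΔQ ≈ ε × %ΔP of good 2 = 0.81 × (17%) = 13.8%.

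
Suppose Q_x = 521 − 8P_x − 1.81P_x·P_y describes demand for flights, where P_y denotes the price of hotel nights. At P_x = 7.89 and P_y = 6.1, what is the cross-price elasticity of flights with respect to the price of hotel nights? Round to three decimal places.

At P_x = 7.89 and P_y = 6.1: Q_x = 370.767.
∂Q_x/∂P_y = -1.81P_x = -1.81(7.89) = -14.2809.
ε = (∂Q_x/∂P_y)(P_y/Q_x) = -14.2809 × (6.1/370.767) ≈ -0.235.

-0.235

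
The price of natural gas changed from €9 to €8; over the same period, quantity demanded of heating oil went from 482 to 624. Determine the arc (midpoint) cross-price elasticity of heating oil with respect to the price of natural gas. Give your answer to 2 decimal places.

-2.18

ΔQ_A = 624 − 482 = 142; ΔP_B = 8 − 9 = -1.
Midpoints: Q̄_A = 553.0, P̄_B = 8.50.
ε = (ΔQ_A/Q̄_A)/(ΔP_B/P̄_B) = (142/553.0)/(-1/8.50) ≈ -2.18.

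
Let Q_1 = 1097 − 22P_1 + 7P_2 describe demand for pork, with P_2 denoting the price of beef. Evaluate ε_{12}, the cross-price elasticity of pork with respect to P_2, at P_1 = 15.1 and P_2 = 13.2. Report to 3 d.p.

0.108

At P_1 = 15.1 and P_2 = 13.2: Q_1 = 857.2.
∂Q_1/∂P_2 = 7.
ε = (∂Q_1/∂P_2)(P_2/Q_1) = 7 × (13.2/857.2) ≈ 0.108.
Since ε > 0, pork and beef are substitutes.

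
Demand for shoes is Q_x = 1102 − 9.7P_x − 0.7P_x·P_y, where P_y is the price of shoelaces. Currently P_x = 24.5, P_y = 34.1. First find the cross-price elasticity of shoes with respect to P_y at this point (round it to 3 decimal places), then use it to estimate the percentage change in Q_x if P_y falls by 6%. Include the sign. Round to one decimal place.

At P_x = 24.5, P_y = 34.1: Q_x = 279.535.
∂Q_x/∂P_y = -0.7P_x = -17.1500.
ε = (∂Q_x/∂P_y)(P_y/Q_x) = -17.1500 × 34.1/279.535 ≈ -2.092.
%ΔQ_x ≈ ε × %ΔP_y = -2.092 × (-6%) = 12.6%.

12.6%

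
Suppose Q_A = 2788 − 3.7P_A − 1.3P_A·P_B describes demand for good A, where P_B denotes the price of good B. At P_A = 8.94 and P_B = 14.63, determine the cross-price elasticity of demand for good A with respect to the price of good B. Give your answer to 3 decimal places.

-0.066

At P_A = 8.94 and P_B = 14.63: Q_A = 2584.892.
∂Q_A/∂P_B = -1.3P_A = -1.3(8.94) = -11.6220.
ε = (∂Q_A/∂P_B)(P_B/Q_A) = -11.6220 × (14.63/2584.892) ≈ -0.066.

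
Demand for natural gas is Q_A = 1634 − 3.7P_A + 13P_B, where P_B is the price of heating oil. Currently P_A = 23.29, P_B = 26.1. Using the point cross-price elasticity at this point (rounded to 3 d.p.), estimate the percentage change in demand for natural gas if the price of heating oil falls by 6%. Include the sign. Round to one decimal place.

-1.1%

At P_A = 23.29, P_B = 26.1: Q_A = 1887.127.
∂Q_A/∂P_B = 13.
ε = (∂Q_A/∂P_B)(P_B/Q_A) = 13.0000 × 26.1/1887.127 ≈ 0.180.
%ΔQ_A ≈ ε × %ΔP_B = 0.180 × (-6%) = -1.1%.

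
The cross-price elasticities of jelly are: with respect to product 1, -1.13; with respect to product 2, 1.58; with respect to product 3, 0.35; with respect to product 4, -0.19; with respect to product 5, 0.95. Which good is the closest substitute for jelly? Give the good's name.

product 2

Substitutes have ε > 0. Among the positive values, 1.58 (product 2) is largest.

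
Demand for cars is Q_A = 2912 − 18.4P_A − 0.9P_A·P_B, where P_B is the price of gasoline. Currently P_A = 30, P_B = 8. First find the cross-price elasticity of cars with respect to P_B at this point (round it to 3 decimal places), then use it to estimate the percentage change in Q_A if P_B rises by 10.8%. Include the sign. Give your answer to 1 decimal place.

At P_A = 30, P_B = 8: Q_A = 2144.
∂Q_A/∂P_B = -0.9P_A = -27.0000.
ε = (∂Q_A/∂P_B)(P_B/Q_A) = -27.0000 × 8/2144 ≈ -0.101.
%ΔQ_A ≈ ε × %ΔP_B = -0.101 × (10.8%) = -1.1%.

-1.1%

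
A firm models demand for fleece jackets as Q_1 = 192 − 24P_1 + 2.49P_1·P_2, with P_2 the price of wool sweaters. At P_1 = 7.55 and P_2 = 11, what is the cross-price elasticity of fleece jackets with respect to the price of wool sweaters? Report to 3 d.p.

0.950

At P_1 = 7.55 and P_2 = 11: Q_1 = 217.595.
∂Q_1/∂P_2 = 2.49P_1 = 2.49(7.55) = 18.7995.
ε = (∂Q_1/∂P_2)(P_2/Q_1) = 18.7995 × (11/217.595) ≈ 0.950.
ε > 0: substitutes.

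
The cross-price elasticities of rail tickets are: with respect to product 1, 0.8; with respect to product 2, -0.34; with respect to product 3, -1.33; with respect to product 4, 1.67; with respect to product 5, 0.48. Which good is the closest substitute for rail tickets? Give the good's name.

product 4

Substitutes have ε > 0. Among the positive values, 1.67 (product 4) is largest.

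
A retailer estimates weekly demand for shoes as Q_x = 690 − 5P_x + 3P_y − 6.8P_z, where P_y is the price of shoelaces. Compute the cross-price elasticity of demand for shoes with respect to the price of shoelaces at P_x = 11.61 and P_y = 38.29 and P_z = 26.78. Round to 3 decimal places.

0.203

At P_x = 11.61 and P_y = 38.29 and P_z = 26.78: Q_x = 564.716.
∂Q_x/∂P_y = 3.
ε = (∂Q_x/∂P_y)(P_y/Q_x) = 3 × (38.29/564.716) ≈ 0.203.
Since ε > 0, shoes and shoelaces are substitutes.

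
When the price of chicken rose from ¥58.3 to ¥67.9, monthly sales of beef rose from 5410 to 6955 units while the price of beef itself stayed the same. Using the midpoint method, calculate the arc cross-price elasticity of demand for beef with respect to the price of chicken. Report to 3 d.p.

ΔQ_A = 6955 − 5410 = 1545; ΔP_B = 67.9 − 58.3 = 9.6.
Midpoints: Q̄_A = 6182.5, P̄_B = 63.10.
ε = (ΔQ_A/Q̄_A)/(ΔP_B/P̄_B) = (1545/6182.5)/(9.6/63.10) ≈ 1.643.

1.643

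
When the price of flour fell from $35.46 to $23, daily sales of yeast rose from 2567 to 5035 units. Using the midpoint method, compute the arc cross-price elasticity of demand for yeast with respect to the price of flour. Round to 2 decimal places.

ΔQ_A = 5035 − 2567 = 2468; ΔP_B = 23 − 35.46 = -12.46.
Midpoints: Q̄_A = 3801.0, P̄_B = 29.23.
ε = (ΔQ_A/Q̄_A)/(ΔP_B/P̄_B) = (2468/3801.0)/(-12.46/29.23) ≈ -1.52.

-1.52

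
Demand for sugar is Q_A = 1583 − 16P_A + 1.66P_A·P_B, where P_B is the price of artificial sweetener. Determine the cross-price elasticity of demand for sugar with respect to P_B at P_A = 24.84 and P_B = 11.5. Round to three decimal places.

0.286

At P_A = 24.84 and P_B = 11.5: Q_A = 1659.756.
∂Q_A/∂P_B = 1.66P_A = 1.66(24.84) = 41.2344.
ε = (∂Q_A/∂P_B)(P_B/Q_A) = 41.2344 × (11.5/1659.756) ≈ 0.286.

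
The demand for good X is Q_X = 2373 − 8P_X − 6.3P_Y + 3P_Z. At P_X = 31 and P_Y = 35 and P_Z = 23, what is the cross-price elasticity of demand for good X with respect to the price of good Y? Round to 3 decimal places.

-0.112

At P_X = 31 and P_Y = 35 and P_Z = 23: Q_X = 1973.5.
∂Q_X/∂P_Y = -6.3.
ε = (∂Q_X/∂P_Y)(P_Y/Q_X) = -6.3 × (35/1973.5) ≈ -0.112.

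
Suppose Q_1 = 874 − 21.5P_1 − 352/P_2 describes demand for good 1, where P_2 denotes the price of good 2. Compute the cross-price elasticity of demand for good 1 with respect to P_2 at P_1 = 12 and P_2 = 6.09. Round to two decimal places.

At P_1 = 12 and P_2 = 6.09: Q_1 = 558.200.
∂Q_1/∂P_2 = 352/P_2² = 9.4909.
ε = (∂Q_1/∂P_2)(P_2/Q_1) = 9.4909 × (6.09/558.200) ≈ 0.10.

0.10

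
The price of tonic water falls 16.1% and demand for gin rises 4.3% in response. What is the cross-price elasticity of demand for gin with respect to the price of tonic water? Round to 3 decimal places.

-0.267

ε = (%ΔQ of gin) / (%ΔP of tonic water) = (4.3%) / (-16.1%) ≈ -0.267.
Negative cross-price elasticity: complements.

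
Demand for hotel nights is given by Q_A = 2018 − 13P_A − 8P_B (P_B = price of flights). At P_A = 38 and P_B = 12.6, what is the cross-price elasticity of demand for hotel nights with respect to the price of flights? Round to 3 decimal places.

-0.071

At P_A = 38 and P_B = 12.6: Q_A = 1423.2.
∂Q_A/∂P_B = -8.
ε = (∂Q_A/∂P_B)(P_B/Q_A) = -8 × (12.6/1423.2) ≈ -0.071.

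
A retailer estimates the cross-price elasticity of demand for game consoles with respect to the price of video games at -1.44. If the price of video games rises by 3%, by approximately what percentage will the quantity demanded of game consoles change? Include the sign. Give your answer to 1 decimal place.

%ΔQ ≈ ε × %ΔP of video games = -1.44 × (3%) = -4.3%.
Demand for game consoles falls by about 4.3%.

-4.3%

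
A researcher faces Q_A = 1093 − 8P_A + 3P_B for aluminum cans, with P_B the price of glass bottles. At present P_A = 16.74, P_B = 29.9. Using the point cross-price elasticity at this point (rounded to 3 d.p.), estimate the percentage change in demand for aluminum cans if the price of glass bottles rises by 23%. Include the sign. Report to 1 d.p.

2.0%

At P_A = 16.74, P_B = 29.9: Q_A = 1048.78.
∂Q_A/∂P_B = 3.
ε = (∂Q_A/∂P_B)(P_B/Q_A) = 3.0000 × 29.9/1048.78 ≈ 0.086.
%ΔQ_A ≈ ε × %ΔP_B = 0.086 × (23%) = 2.0%.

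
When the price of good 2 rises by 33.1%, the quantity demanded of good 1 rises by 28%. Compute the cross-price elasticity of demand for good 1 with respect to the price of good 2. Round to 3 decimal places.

ε = (%ΔQ of good 1) / (%ΔP of good 2) = (28%) / (33.1%) ≈ 0.846.

0.846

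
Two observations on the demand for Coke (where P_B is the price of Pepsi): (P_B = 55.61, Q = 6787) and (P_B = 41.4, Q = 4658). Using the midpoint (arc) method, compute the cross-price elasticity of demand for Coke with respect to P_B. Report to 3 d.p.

1.270

ΔQ_A = 4658 − 6787 = -2129; ΔP_B = 41.4 − 55.61 = -14.21.
Midpoints: Q̄_A = 5722.5, P̄_B = 48.50.
ε = (ΔQ_A/Q̄_A)/(ΔP_B/P̄_B) = (-2129/5722.5)/(-14.21/48.50) ≈ 1.270.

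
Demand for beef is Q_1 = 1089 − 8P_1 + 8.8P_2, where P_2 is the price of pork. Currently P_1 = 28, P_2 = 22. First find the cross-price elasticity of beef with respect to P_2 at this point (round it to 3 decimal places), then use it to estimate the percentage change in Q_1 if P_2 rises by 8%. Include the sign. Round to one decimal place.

1.5%

At P_1 = 28, P_2 = 22: Q_1 = 1058.6.
∂Q_1/∂P_2 = 8.8.
ε = (∂Q_1/∂P_2)(P_2/Q_1) = 8.8000 × 22/1058.6 ≈ 0.183.
%ΔQ_1 ≈ ε × %ΔP_2 = 0.183 × (8%) = 1.5%.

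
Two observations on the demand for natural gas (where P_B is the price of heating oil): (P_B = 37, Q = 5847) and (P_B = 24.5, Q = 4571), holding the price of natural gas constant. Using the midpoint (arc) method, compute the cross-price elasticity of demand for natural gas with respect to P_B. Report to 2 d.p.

0.60

ΔQ_A = 4571 − 5847 = -1276; ΔP_B = 24.5 − 37 = -12.5.
Midpoints: Q̄_A = 5209.0, P̄_B = 30.75.
ε = (ΔQ_A/Q̄_A)/(ΔP_B/P̄_B) = (-1276/5209.0)/(-12.5/30.75) ≈ 0.60.
ε > 0: natural gas and heating oil are substitutes.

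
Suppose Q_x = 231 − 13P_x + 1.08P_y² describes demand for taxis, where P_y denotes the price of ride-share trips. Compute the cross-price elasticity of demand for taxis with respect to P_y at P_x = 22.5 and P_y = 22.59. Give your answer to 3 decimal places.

At P_x = 22.5 and P_y = 22.59: Q_x = 489.633.
∂Q_x/∂P_y = 2.16P_y = 2.16(22.59) = 48.7944.
ε = (∂Q_x/∂P_y)(P_y/Q_x) = 48.7944 × (22.59/489.633) ≈ 2.251.
ε > 0: substitutes.

2.251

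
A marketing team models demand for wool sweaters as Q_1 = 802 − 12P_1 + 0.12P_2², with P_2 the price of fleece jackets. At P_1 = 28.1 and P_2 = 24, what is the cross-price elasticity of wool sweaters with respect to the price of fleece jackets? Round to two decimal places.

0.26

At P_1 = 28.1 and P_2 = 24: Q_1 = 533.92.
∂Q_1/∂P_2 = 0.24P_2 = 0.24(24) = 5.7600.
ε = (∂Q_1/∂P_2)(P_2/Q_1) = 5.7600 × (24/533.92) ≈ 0.26.
ε > 0: substitutes.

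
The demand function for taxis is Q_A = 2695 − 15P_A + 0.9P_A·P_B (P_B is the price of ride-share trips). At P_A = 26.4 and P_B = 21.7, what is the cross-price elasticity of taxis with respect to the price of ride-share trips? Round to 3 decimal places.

At P_A = 26.4 and P_B = 21.7: Q_A = 2814.592.
∂Q_A/∂P_B = 0.9P_A = 0.9(26.4) = 23.7600.
ε = (∂Q_A/∂P_B)(P_B/Q_A) = 23.7600 × (21.7/2814.592) ≈ 0.183.

0.183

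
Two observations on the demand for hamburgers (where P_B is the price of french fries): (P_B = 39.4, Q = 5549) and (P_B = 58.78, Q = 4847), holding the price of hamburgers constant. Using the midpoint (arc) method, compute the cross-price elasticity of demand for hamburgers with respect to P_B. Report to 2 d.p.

-0.34

ΔQ_A = 4847 − 5549 = -702; ΔP_B = 58.78 − 39.4 = 19.38.
Midpoints: Q̄_A = 5198.0, P̄_B = 49.09.
ε = (ΔQ_A/Q̄_A)/(ΔP_B/P̄_B) = (-702/5198.0)/(19.38/49.09) ≈ -0.34.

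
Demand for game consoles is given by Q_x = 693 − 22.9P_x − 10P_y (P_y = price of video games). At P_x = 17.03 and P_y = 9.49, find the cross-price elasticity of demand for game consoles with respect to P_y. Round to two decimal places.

-0.46

At P_x = 17.03 and P_y = 9.49: Q_x = 208.113.
∂Q_x/∂P_y = -10.
ε = (∂Q_x/∂P_y)(P_y/Q_x) = -10 × (9.49/208.113) ≈ -0.46.
Since ε < 0, game consoles and video games are complements.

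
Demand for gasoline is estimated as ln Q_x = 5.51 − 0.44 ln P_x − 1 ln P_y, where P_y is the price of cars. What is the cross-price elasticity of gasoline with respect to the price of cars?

-1.00

In a log-linear (constant-elasticity) demand function, the coefficient on ln P_y is the cross-price elasticity.
ε = -1.00. Negative, so gasoline and cars are complements.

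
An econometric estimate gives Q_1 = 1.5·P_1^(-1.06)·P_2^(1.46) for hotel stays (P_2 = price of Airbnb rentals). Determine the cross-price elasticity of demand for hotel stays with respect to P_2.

In a log-linear (constant-elasticity) demand function, the coefficient on the exponent of P_2 is the cross-price elasticity.
ε = 1.46. Positive, so hotel stays and Airbnb rentals are substitutes.

1.46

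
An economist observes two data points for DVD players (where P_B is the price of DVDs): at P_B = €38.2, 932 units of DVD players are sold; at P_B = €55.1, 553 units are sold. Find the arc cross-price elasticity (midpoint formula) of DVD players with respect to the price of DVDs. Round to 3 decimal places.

ΔQ_A = 553 − 932 = -379; ΔP_B = 55.1 − 38.2 = 16.9.
Midpoints: Q̄_A = 742.5, P̄_B = 46.65.
ε = (ΔQ_A/Q̄_A)/(ΔP_B/P̄_B) = (-379/742.5)/(16.9/46.65) ≈ -1.409.

-1.409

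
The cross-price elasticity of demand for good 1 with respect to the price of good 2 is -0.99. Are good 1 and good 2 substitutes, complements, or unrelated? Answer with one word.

complements

ε = -0.99 < 0, so a higher price of good 2 lowers demand for good 1: complements.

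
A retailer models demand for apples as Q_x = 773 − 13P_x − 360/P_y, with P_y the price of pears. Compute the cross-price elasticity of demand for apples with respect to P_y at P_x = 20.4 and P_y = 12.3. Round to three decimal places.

At P_x = 20.4 and P_y = 12.3: Q_x = 478.532.
∂Q_x/∂P_y = 360/P_y² = 2.3795.
ε = (∂Q_x/∂P_y)(P_y/Q_x) = 2.3795 × (12.3/478.532) ≈ 0.061.

0.061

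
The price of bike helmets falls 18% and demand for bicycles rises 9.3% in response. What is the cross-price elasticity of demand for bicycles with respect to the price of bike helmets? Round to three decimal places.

ε = (%ΔQ of bicycles) / (%ΔP of bike helmets) = (9.3%) / (-18%) ≈ -0.517.
Negative cross-price elasticity: complements.

-0.517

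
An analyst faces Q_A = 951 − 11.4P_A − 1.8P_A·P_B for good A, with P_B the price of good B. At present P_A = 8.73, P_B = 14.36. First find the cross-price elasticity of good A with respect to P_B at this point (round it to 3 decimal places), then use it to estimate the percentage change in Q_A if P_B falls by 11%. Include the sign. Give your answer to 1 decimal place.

At P_A = 8.73, P_B = 14.36: Q_A = 625.825.
∂Q_A/∂P_B = -1.8P_A = -15.7140.
ε = (∂Q_A/∂P_B)(P_B/Q_A) = -15.7140 × 14.36/625.825 ≈ -0.361.
%ΔQ_A ≈ ε × %ΔP_B = -0.361 × (-11%) = 4.0%.

4.0%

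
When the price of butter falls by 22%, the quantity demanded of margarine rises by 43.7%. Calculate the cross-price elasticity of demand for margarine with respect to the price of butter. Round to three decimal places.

ε = (%ΔQ of margarine) / (%ΔP of butter) = (43.7%) / (-22%) ≈ -1.986.
Negative cross-price elasticity: complements.

-1.986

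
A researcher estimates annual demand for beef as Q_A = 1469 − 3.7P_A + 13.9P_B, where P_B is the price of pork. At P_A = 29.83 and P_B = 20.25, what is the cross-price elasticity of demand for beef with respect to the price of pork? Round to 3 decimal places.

At P_A = 29.83 and P_B = 20.25: Q_A = 1640.104.
∂Q_A/∂P_B = 13.9.
ε = (∂Q_A/∂P_B)(P_B/Q_A) = 13.9 × (20.25/1640.104) ≈ 0.172.
Since ε > 0, beef and pork are substitutes.

0.172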